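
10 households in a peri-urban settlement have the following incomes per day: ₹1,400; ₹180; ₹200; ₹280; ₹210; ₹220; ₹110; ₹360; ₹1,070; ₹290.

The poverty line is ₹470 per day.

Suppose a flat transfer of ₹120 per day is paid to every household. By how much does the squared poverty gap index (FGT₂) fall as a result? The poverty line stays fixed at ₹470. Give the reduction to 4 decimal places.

0.1554

Before: below the line — ₹110, ₹180, ₹200, ₹210, ₹220, ₹280, ₹290, ₹360; squared poverty gap index (FGT₂) = 0.225124.
After the ₹120 transfer: below the line — ₹230, ₹300, ₹320, ₹330, ₹340, ₹400, ₹410; squared poverty gap index (FGT₂) = 0.069715.
Reduction = 0.225124 − 0.069715 = 0.1554.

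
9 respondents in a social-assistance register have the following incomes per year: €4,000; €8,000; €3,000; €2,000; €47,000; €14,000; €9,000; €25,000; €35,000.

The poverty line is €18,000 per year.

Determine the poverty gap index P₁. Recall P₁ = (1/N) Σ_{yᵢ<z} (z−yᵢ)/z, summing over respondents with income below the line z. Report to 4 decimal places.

0.4198

Poor units: €2,000, €3,000, €4,000, €8,000, €9,000, €14,000 (q = 6 of N = 9).
Normalized shortfalls: (18000−2000)/18000 = 0.8889; (18000−3000)/18000 = 0.8333; (18000−4000)/18000 = 0.7778; (18000−8000)/18000 = 0.5556; (18000−9000)/18000 = 0.5000; (18000−14000)/18000 = 0.2222.
Σ = 3.777778. Dividing by the full population N = 9 gives P₁ = 0.4198.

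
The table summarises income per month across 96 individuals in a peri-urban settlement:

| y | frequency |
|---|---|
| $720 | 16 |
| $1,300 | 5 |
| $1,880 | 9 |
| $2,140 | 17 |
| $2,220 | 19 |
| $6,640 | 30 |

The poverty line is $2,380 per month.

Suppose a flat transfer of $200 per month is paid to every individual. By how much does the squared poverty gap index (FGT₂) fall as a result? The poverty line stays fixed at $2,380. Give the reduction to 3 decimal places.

Before: below the line — 16×$720, 5×$1,300, 9×$1,880, 17×$2,140, 19×$2,220; squared poverty gap index (FGT₂) = 0.09864.
After the $200 transfer: below the line — 16×$920, 5×$1,500, 9×$2,080, 17×$2,340; squared poverty gap index (FGT₂) = 0.07138.
Reduction = 0.09864 − 0.07138 = 0.027.

0.027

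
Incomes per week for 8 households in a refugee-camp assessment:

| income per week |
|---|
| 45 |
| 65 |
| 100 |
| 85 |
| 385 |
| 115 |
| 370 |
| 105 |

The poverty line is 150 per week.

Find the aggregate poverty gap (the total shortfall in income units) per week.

Below the line: 45, 65, 85, 100, 105, 115 (q = 6 of N = 8).
Individual gaps: 150−45 = 105; 150−65 = 85; 150−85 = 65; 150−100 = 50; 150−105 = 45; 150−115 = 35.
Aggregate gap = 385.

385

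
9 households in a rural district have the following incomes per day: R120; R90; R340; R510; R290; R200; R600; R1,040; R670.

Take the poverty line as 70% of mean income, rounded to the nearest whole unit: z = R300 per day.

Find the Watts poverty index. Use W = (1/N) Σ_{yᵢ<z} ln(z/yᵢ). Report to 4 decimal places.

0.2844

Poor units: R90, R120, R200, R290 (q = 4 of N = 9).
Log gaps: ln(300/90) = 1.2040; ln(300/120) = 0.9163; ln(300/200) = 0.4055; ln(300/290) = 0.0339.
W = 2.559630 / 9 = 0.2844.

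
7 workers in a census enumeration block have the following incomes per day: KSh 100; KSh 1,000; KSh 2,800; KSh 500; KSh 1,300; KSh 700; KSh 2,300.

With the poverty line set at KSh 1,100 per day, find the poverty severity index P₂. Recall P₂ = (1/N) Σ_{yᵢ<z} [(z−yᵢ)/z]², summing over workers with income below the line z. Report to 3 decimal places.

Below z: KSh 100, KSh 500, KSh 700, KSh 1,000 (q = 4 of N = 7).
Gap ratios (z−y)/z: (1100−100)/1100 = 0.9091; (1100−500)/1100 = 0.5455; (1100−700)/1100 = 0.3636; (1100−1000)/1100 = 0.0909.
Squared: 0.8264; 0.2975; 0.1322; 0.0083.
Sum = 1.264463; P₂ = 1.264463 / 7 = 0.181.

0.181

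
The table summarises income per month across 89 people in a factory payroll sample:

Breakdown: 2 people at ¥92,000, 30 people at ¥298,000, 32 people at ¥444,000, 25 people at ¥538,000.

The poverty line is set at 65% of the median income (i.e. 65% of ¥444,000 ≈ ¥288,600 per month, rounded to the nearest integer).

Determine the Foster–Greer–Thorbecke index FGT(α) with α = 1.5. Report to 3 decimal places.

0.013

Incomes under z: 2×¥92,000 (q = 2 of N = 89).
Normalized shortfalls: (288600−92000)/288600 = 0.6812 (×2).
Raised to α = 1.5: 0.56225 (×2).
Sum = 1.124503; FGT(1.5) = 1.124503 / 89 = 0.013.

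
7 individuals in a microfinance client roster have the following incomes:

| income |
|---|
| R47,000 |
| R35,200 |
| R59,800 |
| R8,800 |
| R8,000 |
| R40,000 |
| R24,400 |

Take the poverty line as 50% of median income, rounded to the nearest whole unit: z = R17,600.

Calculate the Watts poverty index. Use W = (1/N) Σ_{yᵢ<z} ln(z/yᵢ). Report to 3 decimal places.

Below the line: R8,000, R8,800 (q = 2 of N = 7).
Log shortfalls: ln(17600/8000) = 0.7885; ln(17600/8800) = 0.6931.
W = 1.481605 / 7 = 0.212.

0.212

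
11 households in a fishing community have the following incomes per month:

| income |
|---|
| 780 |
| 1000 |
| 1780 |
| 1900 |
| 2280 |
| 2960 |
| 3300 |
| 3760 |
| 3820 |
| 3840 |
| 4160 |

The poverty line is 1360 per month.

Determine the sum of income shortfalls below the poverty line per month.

Poor units: 780, 1000 (q = 2 of N = 11).
Individual gaps: 1360−780 = 580; 1360−1000 = 360.
Aggregate gap = 940.

940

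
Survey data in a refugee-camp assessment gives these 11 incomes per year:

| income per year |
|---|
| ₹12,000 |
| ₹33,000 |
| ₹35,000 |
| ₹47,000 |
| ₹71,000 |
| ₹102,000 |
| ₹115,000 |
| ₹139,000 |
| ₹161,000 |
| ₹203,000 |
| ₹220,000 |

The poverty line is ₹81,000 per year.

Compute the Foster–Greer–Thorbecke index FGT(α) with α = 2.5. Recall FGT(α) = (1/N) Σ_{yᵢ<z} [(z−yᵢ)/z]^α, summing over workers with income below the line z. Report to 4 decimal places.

0.1184

Poor units: ₹12,000, ₹33,000, ₹35,000, ₹47,000, ₹71,000 (q = 5 of N = 11).
Normalized shortfalls: (81000−12000)/81000 = 0.8519; (81000−33000)/81000 = 0.5926; (81000−35000)/81000 = 0.5679; (81000−47000)/81000 = 0.4198; (81000−71000)/81000 = 0.1235.
Raised to α = 2.5: 0.66975; 0.27033; 0.24304; 0.11415; 0.00536.
Sum = 1.302624; FGT(2.5) = 1.302624 / 11 = 0.1184.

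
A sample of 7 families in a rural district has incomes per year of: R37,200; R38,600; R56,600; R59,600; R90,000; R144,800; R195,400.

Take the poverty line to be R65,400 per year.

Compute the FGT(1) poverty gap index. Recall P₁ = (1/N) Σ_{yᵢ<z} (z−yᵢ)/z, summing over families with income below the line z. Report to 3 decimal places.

0.152

Below the line: R37,200, R38,600, R56,600, R59,600 (q = 4 of N = 7).
Normalized shortfalls: (65400−37200)/65400 = 0.4312; (65400−38600)/65400 = 0.4098; (65400−56600)/65400 = 0.1346; (65400−59600)/65400 = 0.0887.
Sum of shortfalls = 1.064220; P₁ averages over all N: 1.064220 / 7 = 0.152.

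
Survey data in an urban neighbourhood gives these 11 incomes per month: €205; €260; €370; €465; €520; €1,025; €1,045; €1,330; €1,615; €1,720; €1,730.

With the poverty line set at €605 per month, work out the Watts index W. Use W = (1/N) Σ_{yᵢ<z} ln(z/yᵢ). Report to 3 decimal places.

0.258

Below the line: €205, €260, €370, €465, €520 (q = 5 of N = 11).
ln(z/y) terms: ln(605/205) = 1.0822; ln(605/260) = 0.8445; ln(605/370) = 0.4917; ln(605/465) = 0.2632; ln(605/520) = 0.1514.
W = 2.833081 / 11 = 0.258.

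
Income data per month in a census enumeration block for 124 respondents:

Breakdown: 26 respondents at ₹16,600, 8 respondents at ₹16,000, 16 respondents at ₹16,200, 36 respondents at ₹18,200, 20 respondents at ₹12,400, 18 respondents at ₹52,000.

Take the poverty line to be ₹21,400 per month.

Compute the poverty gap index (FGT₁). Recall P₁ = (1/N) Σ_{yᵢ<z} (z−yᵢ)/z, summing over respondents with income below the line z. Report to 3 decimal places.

Poor units: 20×₹12,400, 8×₹16,000, 16×₹16,200, 26×₹16,600, 36×₹18,200 (q = 106 of N = 124).
Shortfall ratios: (21400−12400)/21400 = 0.4206 (×20); (21400−16000)/21400 = 0.2523 (×8); (21400−16200)/21400 = 0.2430 (×16); (21400−16600)/21400 = 0.2243 (×26); (21400−18200)/21400 = 0.1495 (×36).
Sum of shortfalls = 25.532710; P₁ averages over all N: 25.532710 / 124 = 0.206.

0.206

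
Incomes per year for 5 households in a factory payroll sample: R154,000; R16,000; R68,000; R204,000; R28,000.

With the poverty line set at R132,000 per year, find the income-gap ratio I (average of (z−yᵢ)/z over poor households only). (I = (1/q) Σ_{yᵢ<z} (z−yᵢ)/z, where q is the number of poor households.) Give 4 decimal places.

0.7172

Below the line: R16,000, R28,000, R68,000 (q = 3 of N = 5).
Shortfall ratios (z−y)/z: 0.8788, 0.7879, 0.4848; sum = 2.151515.
I averages over the q = 3 poor units only: 2.151515 / 3 = 0.7172.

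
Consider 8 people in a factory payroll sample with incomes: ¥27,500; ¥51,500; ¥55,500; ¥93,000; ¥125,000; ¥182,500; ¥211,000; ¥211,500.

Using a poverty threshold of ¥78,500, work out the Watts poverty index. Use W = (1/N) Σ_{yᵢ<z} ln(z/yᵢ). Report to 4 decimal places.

0.2271

Below the line: ¥27,500, ¥51,500, ¥55,500 (q = 3 of N = 8).
Log gaps: ln(78500/27500) = 1.0489; ln(78500/51500) = 0.4215; ln(78500/55500) = 0.3467.
W = 1.817145 / 8 = 0.2271.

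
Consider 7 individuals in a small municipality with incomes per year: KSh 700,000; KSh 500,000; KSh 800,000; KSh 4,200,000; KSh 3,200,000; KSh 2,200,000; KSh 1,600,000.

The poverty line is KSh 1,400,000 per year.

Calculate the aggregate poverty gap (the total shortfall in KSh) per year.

KSh 2,200,000

Below z: KSh 500,000, KSh 700,000, KSh 800,000 (q = 3 of N = 7).
Individual gaps: 1400000−500000 = 900000; 1400000−700000 = 700000; 1400000−800000 = 600000.
Aggregate gap = KSh 2,200,000.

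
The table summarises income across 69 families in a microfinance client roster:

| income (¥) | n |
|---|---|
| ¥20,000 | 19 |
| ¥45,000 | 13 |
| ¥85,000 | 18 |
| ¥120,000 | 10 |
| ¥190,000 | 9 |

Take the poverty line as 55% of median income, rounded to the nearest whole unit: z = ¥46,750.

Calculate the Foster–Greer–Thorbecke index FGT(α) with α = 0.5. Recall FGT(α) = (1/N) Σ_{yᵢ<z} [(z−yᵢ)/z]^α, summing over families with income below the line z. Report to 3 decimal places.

0.245

Poor units: 19×¥20,000, 13×¥45,000 (q = 32 of N = 69).
Shortfall ratios: (46750−20000)/46750 = 0.5722 (×19); (46750−45000)/46750 = 0.0374 (×13).
Raised to α = 0.5: 0.75643 (×19); 0.19348 (×13).
Sum = 16.887442; FGT(0.5) = 16.887442 / 69 = 0.245.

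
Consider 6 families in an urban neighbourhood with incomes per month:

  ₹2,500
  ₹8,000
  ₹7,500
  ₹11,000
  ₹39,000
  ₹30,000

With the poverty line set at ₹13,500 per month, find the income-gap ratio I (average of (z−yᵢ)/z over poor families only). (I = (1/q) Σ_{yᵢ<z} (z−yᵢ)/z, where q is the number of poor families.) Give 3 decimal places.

0.463

Below z: ₹2,500, ₹7,500, ₹8,000, ₹11,000 (q = 4 of N = 6).
Shortfall ratios (z−y)/z: 0.8148, 0.4444, 0.4074, 0.1852; sum = 1.851852.
The income-gap ratio divides by q (the poor only): 1.851852 / 4 = 0.463.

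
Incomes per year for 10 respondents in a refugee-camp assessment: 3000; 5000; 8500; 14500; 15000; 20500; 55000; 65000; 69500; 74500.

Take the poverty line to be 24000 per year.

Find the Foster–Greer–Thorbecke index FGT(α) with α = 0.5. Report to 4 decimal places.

0.4252

Below the line: 3000, 5000, 8500, 14500, 15000, 20500 (q = 6 of N = 10).
Shortfall ratios: (24000−3000)/24000 = 0.8750; (24000−5000)/24000 = 0.7917; (24000−8500)/24000 = 0.6458; (24000−14500)/24000 = 0.3958; (24000−15000)/24000 = 0.3750; (24000−20500)/24000 = 0.1458.
Raised to α = 0.5: 0.93541; 0.88976; 0.80364; 0.62915; 0.61237; 0.38188.
Sum = 4.252215; FGT(0.5) = 4.252215 / 10 = 0.4252.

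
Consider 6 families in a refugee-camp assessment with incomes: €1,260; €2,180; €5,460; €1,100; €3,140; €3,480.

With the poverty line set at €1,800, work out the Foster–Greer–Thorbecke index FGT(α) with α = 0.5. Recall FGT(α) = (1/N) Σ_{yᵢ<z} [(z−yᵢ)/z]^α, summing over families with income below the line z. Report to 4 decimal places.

0.1952

Below the line: €1,100, €1,260 (q = 2 of N = 6).
Normalized shortfalls: (1800−1100)/1800 = 0.3889; (1800−1260)/1800 = 0.3000.
Raised to α = 0.5: 0.62361; 0.54772.
Sum = 1.171332; FGT(0.5) = 1.171332 / 6 = 0.1952.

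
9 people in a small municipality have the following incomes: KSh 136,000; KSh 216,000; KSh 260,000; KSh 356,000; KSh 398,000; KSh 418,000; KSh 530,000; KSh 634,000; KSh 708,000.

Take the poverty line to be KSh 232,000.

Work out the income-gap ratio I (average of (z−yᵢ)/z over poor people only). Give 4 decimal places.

0.2414

Poor units: KSh 136,000, KSh 216,000 (q = 2 of N = 9).
Relative gaps: 0.4138, 0.0690; sum = 0.482759.
The income-gap ratio divides by q (the poor only): 0.482759 / 2 = 0.2414.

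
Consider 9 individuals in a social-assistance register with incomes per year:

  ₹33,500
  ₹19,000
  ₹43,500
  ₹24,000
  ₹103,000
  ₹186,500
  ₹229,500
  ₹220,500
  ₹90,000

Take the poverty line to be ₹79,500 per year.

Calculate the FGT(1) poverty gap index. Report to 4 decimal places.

0.2767

Poor units: ₹19,000, ₹24,000, ₹33,500, ₹43,500 (q = 4 of N = 9).
Normalized shortfalls: (79500−19000)/79500 = 0.7610; (79500−24000)/79500 = 0.6981; (79500−33500)/79500 = 0.5786; (79500−43500)/79500 = 0.4528.
Σ = 2.490566. Dividing by the full population N = 9 gives P₁ = 0.2767.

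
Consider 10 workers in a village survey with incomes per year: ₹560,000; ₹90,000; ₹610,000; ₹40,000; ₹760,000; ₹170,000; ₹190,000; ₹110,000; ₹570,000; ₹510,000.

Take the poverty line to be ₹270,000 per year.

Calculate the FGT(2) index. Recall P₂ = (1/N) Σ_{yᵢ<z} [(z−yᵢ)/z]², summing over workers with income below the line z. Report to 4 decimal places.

Below z: ₹40,000, ₹90,000, ₹110,000, ₹170,000, ₹190,000 (q = 5 of N = 10).
Gap ratios (z−y)/z: (270000−40000)/270000 = 0.8519; (270000−90000)/270000 = 0.6667; (270000−110000)/270000 = 0.5926; (270000−170000)/270000 = 0.3704; (270000−190000)/270000 = 0.2963.
Squared: 0.7257; 0.4444; 0.3512; 0.1372; 0.0878.
Sum = 1.746228; P₂ = 1.746228 / 10 = 0.1746.

0.1746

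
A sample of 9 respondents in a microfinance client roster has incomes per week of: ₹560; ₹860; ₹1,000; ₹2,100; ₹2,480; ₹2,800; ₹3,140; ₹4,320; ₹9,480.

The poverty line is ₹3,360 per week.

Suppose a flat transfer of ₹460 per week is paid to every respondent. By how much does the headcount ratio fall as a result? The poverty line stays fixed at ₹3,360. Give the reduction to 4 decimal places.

0.1111

Before: below the line — ₹560, ₹860, ₹1,000, ₹2,100, ₹2,480, ₹2,800, ₹3,140; headcount ratio = 0.777778.
After the ₹460 transfer: below the line — ₹1,020, ₹1,320, ₹1,460, ₹2,560, ₹2,940, ₹3,260; headcount ratio = 0.666667.
Reduction = 0.777778 − 0.666667 = 0.1111.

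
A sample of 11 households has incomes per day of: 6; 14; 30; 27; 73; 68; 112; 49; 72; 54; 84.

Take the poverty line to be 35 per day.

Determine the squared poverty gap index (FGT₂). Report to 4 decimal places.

0.1017

Incomes under z: 6, 14, 27, 30 (q = 4 of N = 11).
Normalized shortfalls: (35−6)/35 = 0.8286; (35−14)/35 = 0.6000; (35−27)/35 = 0.2286; (35−30)/35 = 0.1429.
Squared: 0.6865; 0.3600; 0.0522; 0.0204.
Sum = 1.119184; P₂ = 1.119184 / 11 = 0.1017.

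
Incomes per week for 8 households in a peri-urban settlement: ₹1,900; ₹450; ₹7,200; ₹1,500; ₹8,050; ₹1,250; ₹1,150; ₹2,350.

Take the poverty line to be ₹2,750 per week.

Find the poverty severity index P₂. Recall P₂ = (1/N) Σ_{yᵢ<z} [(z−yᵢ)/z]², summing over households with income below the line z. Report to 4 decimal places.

0.2074

Below z: ₹450, ₹1,150, ₹1,250, ₹1,500, ₹1,900, ₹2,350 (q = 6 of N = 8).
Gap ratios (z−y)/z: (2750−450)/2750 = 0.8364; (2750−1150)/2750 = 0.5818; (2750−1250)/2750 = 0.5455; (2750−1500)/2750 = 0.4545; (2750−1900)/2750 = 0.3091; (2750−2350)/2750 = 0.1455.
Squared: 0.6995; 0.3385; 0.2975; 0.2066; 0.0955; 0.0212.
Sum = 1.658843; P₂ = 1.658843 / 8 = 0.2074.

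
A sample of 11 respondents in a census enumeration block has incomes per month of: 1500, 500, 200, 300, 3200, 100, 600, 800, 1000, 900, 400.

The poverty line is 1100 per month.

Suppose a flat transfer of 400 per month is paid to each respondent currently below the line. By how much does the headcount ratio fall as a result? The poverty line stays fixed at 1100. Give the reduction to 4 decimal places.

Before: below the line — 100, 200, 300, 400, 500, 600, 800, 900, 1000; headcount ratio = 0.818182.
After the 400 transfer: below the line — 500, 600, 700, 800, 900, 1000; headcount ratio = 0.545455.
Reduction = 0.818182 − 0.545455 = 0.2727.

0.2727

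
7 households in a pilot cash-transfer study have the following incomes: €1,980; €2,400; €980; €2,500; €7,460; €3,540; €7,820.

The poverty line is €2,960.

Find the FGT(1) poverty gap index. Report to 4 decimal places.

Below z: €980, €1,980, €2,400, €2,500 (q = 4 of N = 7).
Normalized shortfalls: (2960−980)/2960 = 0.6689; (2960−1980)/2960 = 0.3311; (2960−2400)/2960 = 0.1892; (2960−2500)/2960 = 0.1554.
Sum of shortfalls = 1.344595; P₁ averages over all N: 1.344595 / 7 = 0.1921.

0.1921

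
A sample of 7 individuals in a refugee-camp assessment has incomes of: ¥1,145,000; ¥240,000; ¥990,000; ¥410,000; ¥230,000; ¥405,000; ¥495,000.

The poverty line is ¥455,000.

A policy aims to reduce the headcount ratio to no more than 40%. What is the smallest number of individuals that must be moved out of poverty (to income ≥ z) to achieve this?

Currently q = 4 of N = 7 are below the line (H = 0.571).
A headcount ratio of at most 40% allows at most ⌊0.40 × 7⌋ = 2 poor individuals.
So at least 4 − 2 = 2 must be lifted.

2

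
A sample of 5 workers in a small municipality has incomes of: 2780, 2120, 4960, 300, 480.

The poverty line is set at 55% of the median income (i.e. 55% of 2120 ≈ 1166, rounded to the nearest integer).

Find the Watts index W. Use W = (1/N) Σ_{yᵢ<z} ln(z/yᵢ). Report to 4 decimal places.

0.4490

Below z: 300, 480 (q = 2 of N = 5).
Log gaps: ln(1166/300) = 1.3576; ln(1166/480) = 0.8875.
W = 2.245100 / 5 = 0.4490.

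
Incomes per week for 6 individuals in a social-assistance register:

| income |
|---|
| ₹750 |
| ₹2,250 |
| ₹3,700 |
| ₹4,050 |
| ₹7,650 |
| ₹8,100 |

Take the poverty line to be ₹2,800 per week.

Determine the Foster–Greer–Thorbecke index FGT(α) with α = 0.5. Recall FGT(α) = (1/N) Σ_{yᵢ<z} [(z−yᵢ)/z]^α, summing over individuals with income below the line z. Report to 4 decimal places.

Below z: ₹750, ₹2,250 (q = 2 of N = 6).
Relative gaps: (2800−750)/2800 = 0.7321; (2800−2250)/2800 = 0.1964.
Raised to α = 0.5: 0.85565; 0.44320.
Sum = 1.298856; FGT(0.5) = 1.298856 / 6 = 0.2165.

0.2165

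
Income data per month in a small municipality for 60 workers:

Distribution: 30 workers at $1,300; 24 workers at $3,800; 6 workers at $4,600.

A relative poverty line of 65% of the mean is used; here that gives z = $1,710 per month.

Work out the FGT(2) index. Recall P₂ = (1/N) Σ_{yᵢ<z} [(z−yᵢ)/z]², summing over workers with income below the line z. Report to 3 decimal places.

0.029

Poor units: 30×$1,300 (q = 30 of N = 60).
Shortfall ratios: (1710−1300)/1710 = 0.2398 (×30).
Squared: 0.0575 (×30).
Sum = 1.724633; P₂ = 1.724633 / 60 = 0.029.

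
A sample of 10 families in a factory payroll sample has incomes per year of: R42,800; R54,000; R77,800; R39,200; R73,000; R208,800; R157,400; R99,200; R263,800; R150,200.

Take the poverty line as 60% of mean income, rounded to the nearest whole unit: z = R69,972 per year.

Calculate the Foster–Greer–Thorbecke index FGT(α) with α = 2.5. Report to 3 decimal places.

0.025

Below z: R39,200, R42,800, R54,000 (q = 3 of N = 10).
Gap ratios (z−y)/z: (69972−39200)/69972 = 0.4398; (69972−42800)/69972 = 0.3883; (69972−54000)/69972 = 0.2283.
Raised to α = 2.5: 0.12826; 0.09397; 0.02489.
Sum = 0.247121; FGT(2.5) = 0.247121 / 10 = 0.025.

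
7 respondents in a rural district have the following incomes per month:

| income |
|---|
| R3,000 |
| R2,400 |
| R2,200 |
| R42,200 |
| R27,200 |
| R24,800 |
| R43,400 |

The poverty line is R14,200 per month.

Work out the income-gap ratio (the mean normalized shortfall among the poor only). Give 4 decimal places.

0.8216

Below the line: R2,200, R2,400, R3,000 (q = 3 of N = 7).
Relative gaps: 0.8451, 0.8310, 0.7887; sum = 2.464789.
I averages over the q = 3 poor units only: 2.464789 / 3 = 0.8216.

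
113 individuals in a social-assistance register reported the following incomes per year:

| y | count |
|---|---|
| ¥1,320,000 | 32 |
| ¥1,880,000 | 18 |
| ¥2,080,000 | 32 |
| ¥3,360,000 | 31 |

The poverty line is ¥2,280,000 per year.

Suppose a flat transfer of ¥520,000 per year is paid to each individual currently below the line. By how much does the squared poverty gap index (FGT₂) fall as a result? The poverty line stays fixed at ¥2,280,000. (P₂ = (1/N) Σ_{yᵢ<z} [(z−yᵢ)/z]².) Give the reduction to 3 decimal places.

0.047

Before: below the line — 32×¥1,320,000, 18×¥1,880,000, 32×¥2,080,000; squared poverty gap index (FGT₂) = 0.05729.
After the ¥520,000 transfer: below the line — 32×¥1,840,000; squared poverty gap index (FGT₂) = 0.01055.
Reduction = 0.05729 − 0.01055 = 0.047.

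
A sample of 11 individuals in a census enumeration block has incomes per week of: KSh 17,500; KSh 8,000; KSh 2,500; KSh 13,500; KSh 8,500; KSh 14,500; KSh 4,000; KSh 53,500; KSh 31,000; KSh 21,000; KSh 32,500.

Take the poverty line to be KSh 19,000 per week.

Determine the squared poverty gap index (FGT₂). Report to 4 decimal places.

Incomes under z: KSh 2,500, KSh 4,000, KSh 8,000, KSh 8,500, KSh 13,500, KSh 14,500, KSh 17,500 (q = 7 of N = 11).
Normalized shortfalls: (19000−2500)/19000 = 0.8684; (19000−4000)/19000 = 0.7895; (19000−8000)/19000 = 0.5789; (19000−8500)/19000 = 0.5526; (19000−13500)/19000 = 0.2895; (19000−14500)/19000 = 0.2368; (19000−17500)/19000 = 0.0789.
Squared: 0.7542; 0.6233; 0.3352; 0.3054; 0.0838; 0.0561; 0.0062.
Sum = 2.164127; P₂ = 2.164127 / 11 = 0.1967.

0.1967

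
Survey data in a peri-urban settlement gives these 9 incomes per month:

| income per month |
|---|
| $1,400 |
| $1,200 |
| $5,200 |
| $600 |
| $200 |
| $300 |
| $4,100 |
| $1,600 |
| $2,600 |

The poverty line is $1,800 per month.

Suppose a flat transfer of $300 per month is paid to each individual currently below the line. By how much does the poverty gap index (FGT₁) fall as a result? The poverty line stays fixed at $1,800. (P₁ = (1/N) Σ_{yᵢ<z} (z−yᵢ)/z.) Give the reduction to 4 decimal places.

0.1049

Before: below the line — $200, $300, $600, $1,200, $1,400, $1,600; poverty gap index (FGT₁) = 0.339506.
After the $300 transfer: below the line — $500, $600, $900, $1,500, $1,700; poverty gap index (FGT₁) = 0.234568.
Reduction = 0.339506 − 0.234568 = 0.1049.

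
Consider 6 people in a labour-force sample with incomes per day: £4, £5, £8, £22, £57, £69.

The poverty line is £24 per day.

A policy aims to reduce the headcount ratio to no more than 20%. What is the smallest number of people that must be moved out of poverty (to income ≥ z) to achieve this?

3

Currently q = 4 of N = 6 are below the line (H = 0.667).
A headcount ratio of at most 20% allows at most ⌊0.20 × 6⌋ = 1 poor people.
So at least 4 − 1 = 3 must be lifted.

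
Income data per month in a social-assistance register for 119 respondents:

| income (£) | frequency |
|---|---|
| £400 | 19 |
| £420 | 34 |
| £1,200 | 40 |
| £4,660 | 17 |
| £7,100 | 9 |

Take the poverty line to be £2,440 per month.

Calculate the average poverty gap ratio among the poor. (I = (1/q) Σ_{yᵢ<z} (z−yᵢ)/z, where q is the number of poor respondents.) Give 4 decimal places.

Below the line: 19×£400, 34×£420, 40×£1,200 (q = 93 of N = 119).
Shortfall ratios (z−y)/z: 0.8361 (×19), 0.8279 (×34), 0.5082 (×40); sum = 64.360656.
The income-gap ratio divides by q (the poor only): 64.360656 / 93 = 0.6921.

0.6921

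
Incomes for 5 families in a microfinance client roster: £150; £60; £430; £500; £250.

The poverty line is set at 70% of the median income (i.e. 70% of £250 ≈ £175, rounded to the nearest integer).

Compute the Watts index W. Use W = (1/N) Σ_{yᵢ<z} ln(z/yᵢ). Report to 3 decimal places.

0.245

Incomes under z: £60, £150 (q = 2 of N = 5).
ln(z/y) terms: ln(175/60) = 1.0704; ln(175/150) = 0.1542.
W = 1.224592 / 5 = 0.245.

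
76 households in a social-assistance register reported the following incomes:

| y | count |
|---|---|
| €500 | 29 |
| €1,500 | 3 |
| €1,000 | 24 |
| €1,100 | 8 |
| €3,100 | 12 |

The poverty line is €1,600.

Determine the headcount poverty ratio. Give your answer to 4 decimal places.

0.8421

64 of the 76 households have income below €1,600.
H = 64/76 = 0.8421.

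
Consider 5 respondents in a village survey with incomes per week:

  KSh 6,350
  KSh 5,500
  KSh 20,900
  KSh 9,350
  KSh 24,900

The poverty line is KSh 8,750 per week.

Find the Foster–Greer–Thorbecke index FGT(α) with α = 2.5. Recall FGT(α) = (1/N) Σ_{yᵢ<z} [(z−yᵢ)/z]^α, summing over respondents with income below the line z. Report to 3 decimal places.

Poor units: KSh 5,500, KSh 6,350 (q = 2 of N = 5).
Relative gaps: (8750−5500)/8750 = 0.3714; (8750−6350)/8750 = 0.2743.
Raised to α = 2.5: 0.08408; 0.03940.
Sum = 0.123480; FGT(2.5) = 0.123480 / 5 = 0.025.

0.025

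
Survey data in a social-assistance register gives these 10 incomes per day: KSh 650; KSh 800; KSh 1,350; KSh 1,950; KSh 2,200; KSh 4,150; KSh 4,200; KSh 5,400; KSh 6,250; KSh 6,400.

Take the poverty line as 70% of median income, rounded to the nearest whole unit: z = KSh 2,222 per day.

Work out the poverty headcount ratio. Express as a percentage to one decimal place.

50.0%

5 of the 10 workers have income below KSh 2,222.
H = 5/10 = 50.0%.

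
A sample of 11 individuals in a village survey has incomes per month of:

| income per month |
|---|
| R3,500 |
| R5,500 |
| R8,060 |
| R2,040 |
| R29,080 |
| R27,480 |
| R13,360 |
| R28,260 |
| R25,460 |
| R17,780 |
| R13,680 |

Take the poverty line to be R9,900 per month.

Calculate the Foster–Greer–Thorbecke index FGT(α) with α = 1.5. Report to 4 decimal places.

Poor units: R2,040, R3,500, R5,500, R8,060 (q = 4 of N = 11).
Shortfall ratios: (9900−2040)/9900 = 0.7939; (9900−3500)/9900 = 0.6465; (9900−5500)/9900 = 0.4444; (9900−8060)/9900 = 0.1859.
Raised to α = 1.5: 0.70743; 0.51978; 0.29630; 0.08013.
Sum = 1.603626; FGT(1.5) = 1.603626 / 11 = 0.1458.

0.1458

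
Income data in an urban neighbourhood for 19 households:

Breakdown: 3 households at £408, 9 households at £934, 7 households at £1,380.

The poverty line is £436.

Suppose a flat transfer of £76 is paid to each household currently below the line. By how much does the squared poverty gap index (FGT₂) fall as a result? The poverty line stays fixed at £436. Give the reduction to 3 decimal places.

Before: below the line — 3×£408; squared poverty gap index (FGT₂) = 0.00065.
After the £76 transfer: below the line — none; squared poverty gap index (FGT₂) = 0.00000.
Reduction = 0.00065 − 0.00000 = 0.001.

0.001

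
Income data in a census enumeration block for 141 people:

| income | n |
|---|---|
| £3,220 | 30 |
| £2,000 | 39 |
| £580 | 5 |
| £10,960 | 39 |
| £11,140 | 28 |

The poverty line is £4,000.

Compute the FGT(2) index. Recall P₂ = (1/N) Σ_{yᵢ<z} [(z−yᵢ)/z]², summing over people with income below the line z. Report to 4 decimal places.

0.1032

Below z: 5×£580, 39×£2,000, 30×£3,220 (q = 74 of N = 141).
Normalized shortfalls: (4000−580)/4000 = 0.8550 (×5); (4000−2000)/4000 = 0.5000 (×39); (4000−3220)/4000 = 0.1950 (×30).
Squared: 0.7310 (×5); 0.2500 (×39); 0.0380 (×30).
Sum = 14.545875; P₂ = 14.545875 / 141 = 0.1032.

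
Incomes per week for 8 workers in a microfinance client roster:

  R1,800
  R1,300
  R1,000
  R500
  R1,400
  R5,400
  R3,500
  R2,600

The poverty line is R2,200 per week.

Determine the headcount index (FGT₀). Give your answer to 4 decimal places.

0.6250

5 of the 8 workers have income below R2,200.
H = 5/8 = 0.6250.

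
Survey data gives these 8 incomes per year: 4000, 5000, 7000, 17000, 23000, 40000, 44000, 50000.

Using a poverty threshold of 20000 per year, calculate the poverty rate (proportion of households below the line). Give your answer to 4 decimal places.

0.5000

4 of the 8 households have income below 20000.
H = 4/8 = 0.5000.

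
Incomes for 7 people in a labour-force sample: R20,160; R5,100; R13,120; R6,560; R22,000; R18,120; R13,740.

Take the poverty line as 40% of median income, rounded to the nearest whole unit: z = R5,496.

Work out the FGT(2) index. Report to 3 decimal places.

0.001

Below z: R5,100 (q = 1 of N = 7).
Gap ratios (z−y)/z: (5496−5100)/5496 = 0.0721.
Squared: 0.0052.
Sum = 0.005192; P₂ = 0.005192 / 7 = 0.001.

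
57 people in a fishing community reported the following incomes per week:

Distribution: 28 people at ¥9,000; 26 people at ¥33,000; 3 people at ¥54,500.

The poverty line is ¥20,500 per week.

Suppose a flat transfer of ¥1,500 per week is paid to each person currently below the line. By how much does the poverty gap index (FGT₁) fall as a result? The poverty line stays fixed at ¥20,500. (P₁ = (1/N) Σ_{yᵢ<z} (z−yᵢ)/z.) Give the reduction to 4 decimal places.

0.0359

Before: below the line — 28×¥9,000; poverty gap index (FGT₁) = 0.275567.
After the ¥1,500 transfer: below the line — 28×¥10,500; poverty gap index (FGT₁) = 0.239623.
Reduction = 0.275567 − 0.239623 = 0.0359.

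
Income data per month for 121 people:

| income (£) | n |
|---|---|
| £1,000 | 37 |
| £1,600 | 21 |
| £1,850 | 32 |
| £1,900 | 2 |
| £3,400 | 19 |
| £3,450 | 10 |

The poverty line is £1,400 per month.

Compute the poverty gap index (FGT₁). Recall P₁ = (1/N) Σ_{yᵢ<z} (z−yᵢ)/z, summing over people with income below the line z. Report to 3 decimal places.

Poor units: 37×£1,000 (q = 37 of N = 121).
Shortfall ratios: (1400−1000)/1400 = 0.2857 (×37).
Sum of shortfalls = 10.571429; P₁ averages over all N: 10.571429 / 121 = 0.087.

0.087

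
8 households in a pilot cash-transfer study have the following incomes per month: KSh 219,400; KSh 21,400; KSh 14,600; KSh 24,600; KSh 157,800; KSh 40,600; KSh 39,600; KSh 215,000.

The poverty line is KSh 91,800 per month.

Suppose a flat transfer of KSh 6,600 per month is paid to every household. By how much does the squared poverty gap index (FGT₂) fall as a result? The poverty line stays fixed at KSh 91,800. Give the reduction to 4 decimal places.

Before: below the line — KSh 14,600, KSh 21,400, KSh 24,600, KSh 39,600, KSh 40,600; squared poverty gap index (FGT₂) = 0.308199.
After the KSh 6,600 transfer: below the line — KSh 21,200, KSh 28,000, KSh 31,200, KSh 46,200, KSh 47,200; squared poverty gap index (FGT₂) = 0.249128.
Reduction = 0.308199 − 0.249128 = 0.0591.

0.0591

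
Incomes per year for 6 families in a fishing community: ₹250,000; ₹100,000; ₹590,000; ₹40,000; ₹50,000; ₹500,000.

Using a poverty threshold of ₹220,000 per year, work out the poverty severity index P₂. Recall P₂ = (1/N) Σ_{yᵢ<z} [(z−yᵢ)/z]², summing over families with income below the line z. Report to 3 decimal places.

0.261

Incomes under z: ₹40,000, ₹50,000, ₹100,000 (q = 3 of N = 6).
Relative gaps: (220000−40000)/220000 = 0.8182; (220000−50000)/220000 = 0.7727; (220000−100000)/220000 = 0.5455.
Squared: 0.6694; 0.5971; 0.2975.
Sum = 1.564050; P₂ = 1.564050 / 6 = 0.261.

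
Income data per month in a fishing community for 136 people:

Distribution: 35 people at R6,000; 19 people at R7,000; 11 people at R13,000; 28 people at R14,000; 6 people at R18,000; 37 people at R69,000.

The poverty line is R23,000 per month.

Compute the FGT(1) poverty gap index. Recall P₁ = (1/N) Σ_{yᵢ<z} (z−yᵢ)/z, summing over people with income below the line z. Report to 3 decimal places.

Below the line: 35×R6,000, 19×R7,000, 11×R13,000, 28×R14,000, 6×R18,000 (q = 99 of N = 136).
Gap ratios (z−y)/z: (23000−6000)/23000 = 0.7391 (×35); (23000−7000)/23000 = 0.6957 (×19); (23000−13000)/23000 = 0.4348 (×11); (23000−14000)/23000 = 0.3913 (×28); (23000−18000)/23000 = 0.2174 (×6).
Sum of shortfalls = 56.130435; P₁ averages over all N: 56.130435 / 136 = 0.413.

0.413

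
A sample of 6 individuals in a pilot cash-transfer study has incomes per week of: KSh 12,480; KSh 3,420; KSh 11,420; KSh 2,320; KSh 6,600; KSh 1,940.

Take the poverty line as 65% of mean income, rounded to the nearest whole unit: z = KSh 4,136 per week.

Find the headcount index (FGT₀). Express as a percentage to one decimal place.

3 of the 6 individuals have income below KSh 4,136.
H = 3/6 = 50.0%.

50.0%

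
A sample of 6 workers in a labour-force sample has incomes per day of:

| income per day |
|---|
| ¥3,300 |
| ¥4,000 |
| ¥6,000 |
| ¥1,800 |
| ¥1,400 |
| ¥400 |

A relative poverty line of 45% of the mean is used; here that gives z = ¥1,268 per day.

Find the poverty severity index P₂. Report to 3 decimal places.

0.078

Below the line: ¥400 (q = 1 of N = 6).
Relative gaps: (1268−400)/1268 = 0.6845.
Squared: 0.4686.
Sum = 0.468599; P₂ = 0.468599 / 6 = 0.078.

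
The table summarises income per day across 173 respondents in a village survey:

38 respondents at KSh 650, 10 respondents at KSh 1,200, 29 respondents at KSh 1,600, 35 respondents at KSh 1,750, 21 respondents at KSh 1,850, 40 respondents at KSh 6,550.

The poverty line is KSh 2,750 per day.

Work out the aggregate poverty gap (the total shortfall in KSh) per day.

Incomes under z: 38×KSh 650, 10×KSh 1,200, 29×KSh 1,600, 35×KSh 1,750, 21×KSh 1,850 (q = 133 of N = 173).
Individual gaps: 38×(2750−650) = 79800; 10×(2750−1200) = 15500; 29×(2750−1600) = 33350; 35×(2750−1750) = 35000; 21×(2750−1850) = 18900.
Aggregate gap = KSh 182,550.

KSh 182,550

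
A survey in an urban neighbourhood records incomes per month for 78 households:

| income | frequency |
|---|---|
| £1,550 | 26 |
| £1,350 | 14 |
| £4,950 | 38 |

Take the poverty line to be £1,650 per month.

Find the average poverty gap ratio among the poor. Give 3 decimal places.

0.103

Poor units: 14×£1,350, 26×£1,550 (q = 40 of N = 78).
Relative gaps: 0.1818 (×14), 0.0606 (×26); sum = 4.121212.
The income-gap ratio divides by q (the poor only): 4.121212 / 40 = 0.103.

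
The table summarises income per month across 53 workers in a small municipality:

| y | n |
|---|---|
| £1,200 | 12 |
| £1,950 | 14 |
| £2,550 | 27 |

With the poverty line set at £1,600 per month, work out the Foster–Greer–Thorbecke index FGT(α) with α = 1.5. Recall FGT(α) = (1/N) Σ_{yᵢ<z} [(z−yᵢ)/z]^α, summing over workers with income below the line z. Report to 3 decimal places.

0.028

Poor units: 12×£1,200 (q = 12 of N = 53).
Shortfall ratios: (1600−1200)/1600 = 0.2500 (×12).
Raised to α = 1.5: 0.12500 (×12).
Sum = 1.500000; FGT(1.5) = 1.500000 / 53 = 0.028.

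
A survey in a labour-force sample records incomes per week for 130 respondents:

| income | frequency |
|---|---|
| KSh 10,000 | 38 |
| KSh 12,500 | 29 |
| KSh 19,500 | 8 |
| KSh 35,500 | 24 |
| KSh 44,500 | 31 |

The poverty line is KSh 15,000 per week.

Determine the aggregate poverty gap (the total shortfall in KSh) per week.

Poor units: 38×KSh 10,000, 29×KSh 12,500 (q = 67 of N = 130).
Individual gaps: 38×(15000−10000) = 190000; 29×(15000−12500) = 72500.
Aggregate gap = KSh 262,500.

KSh 262,500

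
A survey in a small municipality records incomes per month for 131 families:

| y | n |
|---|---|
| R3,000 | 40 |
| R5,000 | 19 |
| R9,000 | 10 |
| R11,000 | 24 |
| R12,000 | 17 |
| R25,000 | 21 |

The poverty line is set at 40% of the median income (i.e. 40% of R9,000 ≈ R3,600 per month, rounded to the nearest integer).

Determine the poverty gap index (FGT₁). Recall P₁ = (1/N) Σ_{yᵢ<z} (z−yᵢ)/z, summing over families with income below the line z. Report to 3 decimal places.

Below the line: 40×R3,000 (q = 40 of N = 131).
Gap ratios (z−y)/z: (3600−3000)/3600 = 0.1667 (×40).
Sum of shortfalls = 6.666667; P₁ averages over all N: 6.666667 / 131 = 0.051.

0.051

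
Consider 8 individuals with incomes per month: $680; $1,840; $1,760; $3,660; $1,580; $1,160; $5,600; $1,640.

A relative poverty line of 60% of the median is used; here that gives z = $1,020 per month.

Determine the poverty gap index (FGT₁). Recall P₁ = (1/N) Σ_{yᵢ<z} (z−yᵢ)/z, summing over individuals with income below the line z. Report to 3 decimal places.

0.042

Below the line: $680 (q = 1 of N = 8).
Shortfall ratios: (1020−680)/1020 = 0.3333.
Sum of shortfalls = 0.333333; P₁ averages over all N: 0.333333 / 8 = 0.042.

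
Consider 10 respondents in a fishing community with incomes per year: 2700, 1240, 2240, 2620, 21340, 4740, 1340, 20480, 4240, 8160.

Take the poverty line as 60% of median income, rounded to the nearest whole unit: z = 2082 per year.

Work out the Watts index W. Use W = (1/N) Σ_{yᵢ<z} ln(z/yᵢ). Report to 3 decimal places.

0.096

Below z: 1240, 1340 (q = 2 of N = 10).
Log gaps: ln(2082/1240) = 0.5182; ln(2082/1340) = 0.4407.
W = 0.958877 / 10 = 0.096.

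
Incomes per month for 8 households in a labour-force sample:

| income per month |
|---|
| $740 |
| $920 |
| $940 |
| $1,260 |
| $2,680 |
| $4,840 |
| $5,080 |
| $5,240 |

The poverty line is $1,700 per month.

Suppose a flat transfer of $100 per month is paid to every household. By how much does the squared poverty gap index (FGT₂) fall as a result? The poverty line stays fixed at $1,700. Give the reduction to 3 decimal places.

0.024

Before: below the line — $740, $920, $940, $1,260; squared poverty gap index (FGT₂) = 0.09953.
After the $100 transfer: below the line — $840, $1,020, $1,040, $1,360; squared poverty gap index (FGT₂) = 0.07583.
Reduction = 0.09953 − 0.07583 = 0.024.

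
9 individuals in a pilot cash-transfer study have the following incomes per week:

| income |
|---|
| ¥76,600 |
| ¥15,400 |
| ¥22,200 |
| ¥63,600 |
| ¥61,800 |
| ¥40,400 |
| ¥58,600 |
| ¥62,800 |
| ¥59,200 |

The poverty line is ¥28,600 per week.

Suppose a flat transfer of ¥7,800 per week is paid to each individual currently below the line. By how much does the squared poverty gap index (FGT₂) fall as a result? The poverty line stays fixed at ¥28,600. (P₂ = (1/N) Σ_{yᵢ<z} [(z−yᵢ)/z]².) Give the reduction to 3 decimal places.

0.025

Before: below the line — ¥15,400, ¥22,200; squared poverty gap index (FGT₂) = 0.02923.
After the ¥7,800 transfer: below the line — ¥23,200; squared poverty gap index (FGT₂) = 0.00396.
Reduction = 0.02923 − 0.00396 = 0.025.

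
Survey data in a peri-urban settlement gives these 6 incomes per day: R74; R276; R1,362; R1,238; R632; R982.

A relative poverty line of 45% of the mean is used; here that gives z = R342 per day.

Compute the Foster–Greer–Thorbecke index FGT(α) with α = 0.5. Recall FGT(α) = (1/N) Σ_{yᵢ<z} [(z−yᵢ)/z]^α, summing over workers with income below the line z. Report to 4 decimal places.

Below z: R74, R276 (q = 2 of N = 6).
Shortfall ratios: (342−74)/342 = 0.7836; (342−276)/342 = 0.1930.
Raised to α = 0.5: 0.88523; 0.43930.
Sum = 1.324524; FGT(0.5) = 1.324524 / 6 = 0.2208.

0.2208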